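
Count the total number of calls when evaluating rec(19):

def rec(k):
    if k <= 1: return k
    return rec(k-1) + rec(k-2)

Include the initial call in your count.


Let C(n) = total calls for rec(n)
C(0) = 1, C(1) = 1
C(2) = 1 + C(1) + C(0) = 1 + 1 + 1 = 3
C(3) = 1 + C(2) + C(1) = 1 + 3 + 1 = 5
C(4) = 1 + C(3) + C(2) = 1 + 5 + 3 = 9
C(5) = 1 + C(4) + C(3) = 1 + 9 + 5 = 15
C(6) = 1 + C(5) + C(4) = 1 + 15 + 9 = 25
C(7) = 1 + C(6) + C(5) = 1 + 25 + 15 = 41
C(8) = 1 + C(7) + C(6) = 1 + 41 + 25 = 67
C(9) = 1 + C(8) + C(7) = 1 + 67 + 41 = 109
C(10) = 1 + C(9) + C(8) = 1 + 109 + 67 = 177
C(11) = 1 + C(10) + C(9) = 1 + 177 + 109 = 287
C(12) = 1 + C(11) + C(10) = 1 + 287 + 177 = 465
C(13) = 1 + C(12) + C(11) = 1 + 465 + 287 = 753
C(14) = 1 + C(13) + C(12) = 1 + 753 + 465 = 1219
C(15) = 1 + C(14) + C(13) = 1 + 1219 + 753 = 1973
C(16) = 1 + C(15) + C(14) = 1 + 1973 + 1219 = 3193
C(17) = 1 + C(16) + C(15) = 1 + 3193 + 1973 = 5167
C(18) = 1 + C(17) + C(16) = 1 + 5167 + 3193 = 8361
C(19) = 1 + C(18) + C(17) = 1 + 8361 + 5167 = 13529

13529


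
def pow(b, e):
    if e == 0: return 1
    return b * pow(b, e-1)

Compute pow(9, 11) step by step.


pow(9, 11)
= 9 * pow(9, 10)
= 9 * 9 * pow(9, 9)
= 9 * 9 * 9 * pow(9, 8)
= 9 * 9 * 9 * 9 * pow(9, 7)
= 9 * 9 * 9 * 9 * 9 * pow(9, 6)
= 9 * 9 * 9 * 9 * 9 * 9 * pow(9, 5)
= 9 * 9 * 9 * 9 * 9 * 9 * 9 * pow(9, 4)
= 9 * 9 * 9 * 9 * 9 * 9 * 9 * 9 * pow(9, 3)
= 9 * 9 * 9 * 9 * 9 * 9 * 9 * 9 * 9 * pow(9, 2)
= 9 * 9 * 9 * 9 * 9 * 9 * 9 * 9 * 9 * 9 * pow(9, 1)
= 9 * 9 * 9 * 9 * 9 * 9 * 9 * 9 * 9 * 9 * 9 * pow(9, 0)
= 9 * 9 * 9 * 9 * 9 * 9 * 9 * 9 * 9 * 9 * 9 * 1
= 31381059609

31381059609


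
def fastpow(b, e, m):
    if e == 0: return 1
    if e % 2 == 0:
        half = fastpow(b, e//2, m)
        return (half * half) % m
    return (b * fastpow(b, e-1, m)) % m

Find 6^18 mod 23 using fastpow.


fastpow(6, 18, 23): e is even, compute fastpow(6, 9, 23)
  fastpow(6, 9, 23): e is odd, compute fastpow(6, 8, 23)
    fastpow(6, 8, 23): e is even, compute fastpow(6, 4, 23)
      fastpow(6, 4, 23): e is even, compute fastpow(6, 2, 23)
        fastpow(6, 2, 23): e is even, compute fastpow(6, 1, 23)
          fastpow(6, 1, 23): e is odd, compute fastpow(6, 0, 23)
          fastpow(6, 0, 23) = 1
          (6 * 1) % 23 = 6
        half=6, (6*6) % 23 = 13
      half=13, (13*13) % 23 = 8
    half=8, (8*8) % 23 = 18
  (6 * 18) % 23 = 16
half=16, (16*16) % 23 = 3

3


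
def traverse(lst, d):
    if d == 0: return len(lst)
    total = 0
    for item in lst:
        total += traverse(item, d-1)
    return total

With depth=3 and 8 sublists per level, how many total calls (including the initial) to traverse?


At depth 0 (root): 1 call
At depth 1: each of 1 parents calls traverse on 8 children = 8 calls
At depth 2: each of 8 parents calls traverse on 8 children = 64 calls
At depth 3: each of 64 parents calls traverse on 8 children = 512 calls
Total: 1 + 8 + 64 + 512 = 585

585


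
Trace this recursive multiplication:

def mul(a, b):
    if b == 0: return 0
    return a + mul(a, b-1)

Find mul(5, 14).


mul(5, 14) = 5 + mul(5, 13)
mul(5, 13) = 5 + mul(5, 12)
mul(5, 12) = 5 + mul(5, 11)
mul(5, 11) = 5 + mul(5, 10)
mul(5, 10) = 5 + mul(5, 9)
mul(5, 9) = 5 + mul(5, 8)
mul(5, 8) = 5 + mul(5, 7)
mul(5, 7) = 5 + mul(5, 6)
mul(5, 6) = 5 + mul(5, 5)
mul(5, 5) = 5 + mul(5, 4)
mul(5, 4) = 5 + mul(5, 3)
mul(5, 3) = 5 + mul(5, 2)
mul(5, 2) = 5 + mul(5, 1)
mul(5, 1) = 5 + mul(5, 0)
mul(5, 0) = 0  (base case)
Total: 5 + 5 + 5 + 5 + 5 + 5 + 5 + 5 + 5 + 5 + 5 + 5 + 5 + 5 + 0 = 70

70


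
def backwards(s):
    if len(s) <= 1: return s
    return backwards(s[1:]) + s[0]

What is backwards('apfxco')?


backwards('apfxco') = backwards('pfxco') + 'a'
backwards('pfxco') = backwards('fxco') + 'p'
backwards('fxco') = backwards('xco') + 'f'
backwards('xco') = backwards('co') + 'x'
backwards('co') = backwards('o') + 'c'
backwards('o') = 'o'  (base case)
Concatenating: 'o' + 'c' + 'x' + 'f' + 'p' + 'a' = 'ocxfpa'

ocxfpa


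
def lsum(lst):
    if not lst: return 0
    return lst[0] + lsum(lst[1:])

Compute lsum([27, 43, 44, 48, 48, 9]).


lsum([27, 43, 44, 48, 48, 9]) = 27 + lsum([43, 44, 48, 48, 9])
lsum([43, 44, 48, 48, 9]) = 43 + lsum([44, 48, 48, 9])
lsum([44, 48, 48, 9]) = 44 + lsum([48, 48, 9])
lsum([48, 48, 9]) = 48 + lsum([48, 9])
lsum([48, 9]) = 48 + lsum([9])
lsum([9]) = 9 + lsum([])
lsum([]) = 0  (base case)
Total: 27 + 43 + 44 + 48 + 48 + 9 + 0 = 219

219


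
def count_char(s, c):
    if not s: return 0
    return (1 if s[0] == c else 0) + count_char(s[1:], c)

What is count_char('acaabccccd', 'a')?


s[0]='a' == 'a' -> 1
s[0]='c' != 'a' -> 0
s[0]='a' == 'a' -> 1
s[0]='a' == 'a' -> 1
s[0]='b' != 'a' -> 0
s[0]='c' != 'a' -> 0
s[0]='c' != 'a' -> 0
s[0]='c' != 'a' -> 0
s[0]='c' != 'a' -> 0
s[0]='d' != 'a' -> 0
Sum: 1 + 0 + 1 + 1 + 0 + 0 + 0 + 0 + 0 + 0 = 3

3


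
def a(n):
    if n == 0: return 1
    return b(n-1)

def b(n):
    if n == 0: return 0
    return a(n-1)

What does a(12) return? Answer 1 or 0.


a(12) = b(11)
b(11) = a(10)
a(10) = b(9)
b(9) = a(8)
a(8) = b(7)
b(7) = a(6)
a(6) = b(5)
b(5) = a(4)
a(4) = b(3)
b(3) = a(2)
a(2) = b(1)
b(1) = a(0)
a(0) = 1  (base case)
Result: 1

1


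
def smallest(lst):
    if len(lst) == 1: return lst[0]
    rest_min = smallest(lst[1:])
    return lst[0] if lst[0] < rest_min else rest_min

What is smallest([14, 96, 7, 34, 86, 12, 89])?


smallest([14, 96, 7, 34, 86, 12, 89]): compare 14 with smallest([96, 7, 34, 86, 12, 89])
smallest([96, 7, 34, 86, 12, 89]): compare 96 with smallest([7, 34, 86, 12, 89])
smallest([7, 34, 86, 12, 89]): compare 7 with smallest([34, 86, 12, 89])
smallest([34, 86, 12, 89]): compare 34 with smallest([86, 12, 89])
smallest([86, 12, 89]): compare 86 with smallest([12, 89])
smallest([12, 89]): compare 12 with smallest([89])
smallest([89]) = 89  (base case)
Compare 12 with 89 -> 12
Compare 86 with 12 -> 12
Compare 34 with 12 -> 12
Compare 7 with 12 -> 7
Compare 96 with 7 -> 7
Compare 14 with 7 -> 7

7


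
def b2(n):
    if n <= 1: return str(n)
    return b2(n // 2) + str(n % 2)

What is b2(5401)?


b2(5401) = b2(2700) + '1'
b2(2700) = b2(1350) + '0'
b2(1350) = b2(675) + '0'
b2(675) = b2(337) + '1'
b2(337) = b2(168) + '1'
b2(168) = b2(84) + '0'
b2(84) = b2(42) + '0'
b2(42) = b2(21) + '0'
b2(21) = b2(10) + '1'
b2(10) = b2(5) + '0'
b2(5) = b2(2) + '1'
b2(2) = b2(1) + '0'
b2(1) = '1'  (base case)
Concatenating: '1' + '0' + '1' + '0' + '1' + '0' + '0' + '0' + '1' + '1' + '0' + '0' + '1' = '1010100011001'

1010100011001


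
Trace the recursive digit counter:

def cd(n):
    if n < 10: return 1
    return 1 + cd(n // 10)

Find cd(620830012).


cd(620830012) = 1 + cd(62083001)
cd(62083001) = 1 + cd(6208300)
cd(6208300) = 1 + cd(620830)
cd(620830) = 1 + cd(62083)
cd(62083) = 1 + cd(6208)
cd(6208) = 1 + cd(620)
cd(620) = 1 + cd(62)
cd(62) = 1 + cd(6)
cd(6) = 1  (base case: 6 < 10)
Unwinding: 1 + 1 + 1 + 1 + 1 + 1 + 1 + 1 + 1 = 9

9


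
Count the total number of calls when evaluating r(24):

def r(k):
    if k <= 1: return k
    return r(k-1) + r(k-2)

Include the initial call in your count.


Let C(n) = total calls for r(n)
C(0) = 1, C(1) = 1
C(2) = 1 + C(1) + C(0) = 1 + 1 + 1 = 3
C(3) = 1 + C(2) + C(1) = 1 + 3 + 1 = 5
C(4) = 1 + C(3) + C(2) = 1 + 5 + 3 = 9
C(5) = 1 + C(4) + C(3) = 1 + 9 + 5 = 15
C(6) = 1 + C(5) + C(4) = 1 + 15 + 9 = 25
C(7) = 1 + C(6) + C(5) = 1 + 25 + 15 = 41
C(8) = 1 + C(7) + C(6) = 1 + 41 + 25 = 67
C(9) = 1 + C(8) + C(7) = 1 + 67 + 41 = 109
C(10) = 1 + C(9) + C(8) = 1 + 109 + 67 = 177
C(11) = 1 + C(10) + C(9) = 1 + 177 + 109 = 287
C(12) = 1 + C(11) + C(10) = 1 + 287 + 177 = 465
C(13) = 1 + C(12) + C(11) = 1 + 465 + 287 = 753
C(14) = 1 + C(13) + C(12) = 1 + 753 + 465 = 1219
C(15) = 1 + C(14) + C(13) = 1 + 1219 + 753 = 1973
C(16) = 1 + C(15) + C(14) = 1 + 1973 + 1219 = 3193
C(17) = 1 + C(16) + C(15) = 1 + 3193 + 1973 = 5167
C(18) = 1 + C(17) + C(16) = 1 + 5167 + 3193 = 8361
C(19) = 1 + C(18) + C(17) = 1 + 8361 + 5167 = 13529
C(20) = 1 + C(19) + C(18) = 1 + 13529 + 8361 = 21891
C(21) = 1 + C(20) + C(19) = 1 + 21891 + 13529 = 35421
C(22) = 1 + C(21) + C(20) = 1 + 35421 + 21891 = 57313
C(23) = 1 + C(22) + C(21) = 1 + 57313 + 35421 = 92735
C(24) = 1 + C(23) + C(22) = 1 + 92735 + 57313 = 150049

150049


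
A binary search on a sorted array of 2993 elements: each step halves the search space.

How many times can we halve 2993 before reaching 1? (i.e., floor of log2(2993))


2993 / 2 = 1496
1496 / 2 = 748
748 / 2 = 374
374 / 2 = 187
187 / 2 = 93
93 / 2 = 46
46 / 2 = 23
23 / 2 = 11
11 / 2 = 5
5 / 2 = 2
2 / 2 = 1
Reached 1 after 11 halvings

11


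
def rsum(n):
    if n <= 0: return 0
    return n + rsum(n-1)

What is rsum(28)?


rsum(28)
= 28 + 27 + 26 + 25 + 24 + 23 + 22 + 21 + 20 + 19 + 18 + 17 + 16 + 15 + 14 + 13 + 12 + 11 + 10 + 9 + 8 + 7 + 6 + 5 + 4 + 3 + 2 + 1 + rsum(0)
= 28 + 27 + 26 + 25 + 24 + 23 + 22 + 21 + 20 + 19 + 18 + 17 + 16 + 15 + 14 + 13 + 12 + 11 + 10 + 9 + 8 + 7 + 6 + 5 + 4 + 3 + 2 + 1 + 0
= 406

406


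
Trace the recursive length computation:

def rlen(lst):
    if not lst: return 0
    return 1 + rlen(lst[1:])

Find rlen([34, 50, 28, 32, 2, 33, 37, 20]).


rlen([34, 50, 28, 32, 2, 33, 37, 20]) = 1 + rlen([50, 28, 32, 2, 33, 37, 20])
rlen([50, 28, 32, 2, 33, 37, 20]) = 1 + rlen([28, 32, 2, 33, 37, 20])
rlen([28, 32, 2, 33, 37, 20]) = 1 + rlen([32, 2, 33, 37, 20])
rlen([32, 2, 33, 37, 20]) = 1 + rlen([2, 33, 37, 20])
rlen([2, 33, 37, 20]) = 1 + rlen([33, 37, 20])
rlen([33, 37, 20]) = 1 + rlen([37, 20])
rlen([37, 20]) = 1 + rlen([20])
rlen([20]) = 1 + rlen([])
rlen([]) = 0  (base case)
Unwinding: 1 + 1 + 1 + 1 + 1 + 1 + 1 + 1 + 0 = 8

8


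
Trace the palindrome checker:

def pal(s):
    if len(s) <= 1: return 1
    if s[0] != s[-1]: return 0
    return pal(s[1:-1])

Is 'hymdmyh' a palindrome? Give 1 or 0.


pal('hymdmyh'): s[0]='h' == s[-1]='h' -> check pal('ymdmy')
pal('ymdmy'): s[0]='y' == s[-1]='y' -> check pal('mdm')
pal('mdm'): s[0]='m' == s[-1]='m' -> check pal('d')
pal('d'): len <= 1 -> return 1  (base case)
Result: 1 (palindrome)

1


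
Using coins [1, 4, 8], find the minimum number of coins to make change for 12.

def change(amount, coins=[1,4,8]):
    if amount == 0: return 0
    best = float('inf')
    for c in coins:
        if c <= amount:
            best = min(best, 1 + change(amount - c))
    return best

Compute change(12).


Building up with DP:
change(0) = 0
change(1) = min(1+change(0)=1+0=1) = 1
change(2) = min(1+change(1)=1+1=2) = 2
change(3) = min(1+change(2)=1+2=3) = 3
change(4) = min(1+change(3)=1+3=4, 1+change(0)=1+0=1) = 1
change(5) = min(1+change(4)=1+1=2, 1+change(1)=1+1=2) = 2
change(6) = min(1+change(5)=1+2=3, 1+change(2)=1+2=3) = 3
change(7) = min(1+change(6)=1+3=4, 1+change(3)=1+3=4) = 4
change(8) = min(1+change(7)=1+4=5, 1+change(4)=1+1=2, 1+change(0)=1+0=1) = 1
change(9) = min(1+change(8)=1+1=2, 1+change(5)=1+2=3, 1+change(1)=1+1=2) = 2
change(10) = min(1+change(9)=1+2=3, 1+change(6)=1+3=4, 1+change(2)=1+2=3) = 3
change(11) = min(1+change(10)=1+3=4, 1+change(7)=1+4=5, 1+change(3)=1+3=4) = 4
change(12) = min(1+change(11)=1+4=5, 1+change(8)=1+1=2, 1+change(4)=1+1=2) = 2

2


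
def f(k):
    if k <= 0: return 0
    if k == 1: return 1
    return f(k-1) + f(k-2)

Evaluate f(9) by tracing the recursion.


Computing f(9) bottom-up:
f(0) = 0
f(1) = 1
f(2) = f(1) + f(0) = 1 + 0 = 1
f(3) = f(2) + f(1) = 1 + 1 = 2
f(4) = f(3) + f(2) = 2 + 1 = 3
f(5) = f(4) + f(3) = 3 + 2 = 5
f(6) = f(5) + f(4) = 5 + 3 = 8
f(7) = f(6) + f(5) = 8 + 5 = 13
f(8) = f(7) + f(6) = 13 + 8 = 21
f(9) = f(8) + f(7) = 21 + 13 = 34

34


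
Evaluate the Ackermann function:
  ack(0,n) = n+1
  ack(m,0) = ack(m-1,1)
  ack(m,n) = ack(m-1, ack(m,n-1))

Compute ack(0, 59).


ack(0, 59) = 60
Result: ack(0, 59) = 60

60


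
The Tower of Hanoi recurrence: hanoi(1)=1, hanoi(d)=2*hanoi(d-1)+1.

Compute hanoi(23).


hanoi(23) = 2 * hanoi(22) + 1
hanoi(22) = 2 * hanoi(21) + 1
hanoi(21) = 2 * hanoi(20) + 1
hanoi(20) = 2 * hanoi(19) + 1
hanoi(19) = 2 * hanoi(18) + 1
hanoi(18) = 2 * hanoi(17) + 1
hanoi(17) = 2 * hanoi(16) + 1
hanoi(16) = 2 * hanoi(15) + 1
hanoi(15) = 2 * hanoi(14) + 1
hanoi(14) = 2 * hanoi(13) + 1
hanoi(13) = 2 * hanoi(12) + 1
hanoi(12) = 2 * hanoi(11) + 1
hanoi(11) = 2 * hanoi(10) + 1
hanoi(10) = 2 * hanoi(9) + 1
hanoi(9) = 2 * hanoi(8) + 1
hanoi(8) = 2 * hanoi(7) + 1
hanoi(7) = 2 * hanoi(6) + 1
hanoi(6) = 2 * hanoi(5) + 1
hanoi(5) = 2 * hanoi(4) + 1
hanoi(4) = 2 * hanoi(3) + 1
hanoi(3) = 2 * hanoi(2) + 1
hanoi(2) = 2 * hanoi(1) + 1
hanoi(1) = 1  (base case)
hanoi(2) = 2 * 1 + 1 = 3
hanoi(3) = 2 * 3 + 1 = 7
hanoi(4) = 2 * 7 + 1 = 15
hanoi(5) = 2 * 15 + 1 = 31
hanoi(6) = 2 * 31 + 1 = 63
hanoi(7) = 2 * 63 + 1 = 127
hanoi(8) = 2 * 127 + 1 = 255
hanoi(9) = 2 * 255 + 1 = 511
hanoi(10) = 2 * 511 + 1 = 1023
hanoi(11) = 2 * 1023 + 1 = 2047
hanoi(12) = 2 * 2047 + 1 = 4095
hanoi(13) = 2 * 4095 + 1 = 8191
hanoi(14) = 2 * 8191 + 1 = 16383
hanoi(15) = 2 * 16383 + 1 = 32767
hanoi(16) = 2 * 32767 + 1 = 65535
hanoi(17) = 2 * 65535 + 1 = 131071
hanoi(18) = 2 * 131071 + 1 = 262143
hanoi(19) = 2 * 262143 + 1 = 524287
hanoi(20) = 2 * 524287 + 1 = 1048575
hanoi(21) = 2 * 1048575 + 1 = 2097151
hanoi(22) = 2 * 2097151 + 1 = 4194303
hanoi(23) = 2 * 4194303 + 1 = 8388607

8388607


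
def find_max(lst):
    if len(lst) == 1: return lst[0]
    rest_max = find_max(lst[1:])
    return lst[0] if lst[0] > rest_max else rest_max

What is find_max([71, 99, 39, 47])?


find_max([71, 99, 39, 47]): compare 71 with find_max([99, 39, 47])
find_max([99, 39, 47]): compare 99 with find_max([39, 47])
find_max([39, 47]): compare 39 with find_max([47])
find_max([47]) = 47  (base case)
Compare 39 with 47 -> 47
Compare 99 with 47 -> 99
Compare 71 with 99 -> 99

99


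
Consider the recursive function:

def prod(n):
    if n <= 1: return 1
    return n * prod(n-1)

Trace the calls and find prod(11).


prod(11)
= 11 * prod(10)
= 11 * 10 * prod(9)
= 11 * 10 * 9 * prod(8)
= 11 * 10 * 9 * 8 * prod(7)
= 11 * 10 * 9 * 8 * 7 * prod(6)
= 11 * 10 * 9 * 8 * 7 * 6 * prod(5)
= 11 * 10 * 9 * 8 * 7 * 6 * 5 * prod(4)
= 11 * 10 * 9 * 8 * 7 * 6 * 5 * 4 * prod(3)
= 11 * 10 * 9 * 8 * 7 * 6 * 5 * 4 * 3 * prod(2)
= 11 * 10 * 9 * 8 * 7 * 6 * 5 * 4 * 3 * 2 * prod(1)
= 11 * 10 * 9 * 8 * 7 * 6 * 5 * 4 * 3 * 2 * 1
= 39916800

39916800


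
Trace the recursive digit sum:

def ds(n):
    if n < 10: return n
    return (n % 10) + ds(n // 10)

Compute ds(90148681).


ds(90148681) = 1 + ds(9014868)
ds(9014868) = 8 + ds(901486)
ds(901486) = 6 + ds(90148)
ds(90148) = 8 + ds(9014)
ds(9014) = 4 + ds(901)
ds(901) = 1 + ds(90)
ds(90) = 0 + ds(9)
ds(9) = 9  (base case)
Total: 1 + 8 + 6 + 8 + 4 + 1 + 0 + 9 = 37

37


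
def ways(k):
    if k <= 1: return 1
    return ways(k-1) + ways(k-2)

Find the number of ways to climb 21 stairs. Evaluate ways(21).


Building up from base cases:
ways(0) = 1
ways(1) = 1
ways(2) = ways(1) + ways(0) = 1 + 1 = 2
ways(3) = ways(2) + ways(1) = 2 + 1 = 3
ways(4) = ways(3) + ways(2) = 3 + 2 = 5
ways(5) = ways(4) + ways(3) = 5 + 3 = 8
ways(6) = ways(5) + ways(4) = 8 + 5 = 13
ways(7) = ways(6) + ways(5) = 13 + 8 = 21
ways(8) = ways(7) + ways(6) = 21 + 13 = 34
ways(9) = ways(8) + ways(7) = 34 + 21 = 55
ways(10) = ways(9) + ways(8) = 55 + 34 = 89
ways(11) = ways(10) + ways(9) = 89 + 55 = 144
ways(12) = ways(11) + ways(10) = 144 + 89 = 233
ways(13) = ways(12) + ways(11) = 233 + 144 = 377
ways(14) = ways(13) + ways(12) = 377 + 233 = 610
ways(15) = ways(14) + ways(13) = 610 + 377 = 987
ways(16) = ways(15) + ways(14) = 987 + 610 = 1597
ways(17) = ways(16) + ways(15) = 1597 + 987 = 2584
ways(18) = ways(17) + ways(16) = 2584 + 1597 = 4181
ways(19) = ways(18) + ways(17) = 4181 + 2584 = 6765
ways(20) = ways(19) + ways(18) = 6765 + 4181 = 10946
ways(21) = ways(20) + ways(19) = 10946 + 6765 = 17711

17711


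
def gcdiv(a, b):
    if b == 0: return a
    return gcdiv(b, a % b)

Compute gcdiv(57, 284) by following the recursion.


gcdiv(57, 284) = gcdiv(284, 57)
gcdiv(284, 57) = gcdiv(57, 56)
gcdiv(57, 56) = gcdiv(56, 1)
gcdiv(56, 1) = gcdiv(1, 0)
gcdiv(1, 0) = 1  (base case)

1


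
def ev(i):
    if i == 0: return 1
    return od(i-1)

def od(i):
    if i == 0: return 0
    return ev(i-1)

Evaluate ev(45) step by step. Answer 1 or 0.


ev(45) = od(44)
od(44) = ev(43)
ev(43) = od(42)
od(42) = ev(41)
ev(41) = od(40)
od(40) = ev(39)
ev(39) = od(38)
od(38) = ev(37)
ev(37) = od(36)
od(36) = ev(35)
ev(35) = od(34)
od(34) = ev(33)
ev(33) = od(32)
od(32) = ev(31)
ev(31) = od(30)
od(30) = ev(29)
ev(29) = od(28)
od(28) = ev(27)
ev(27) = od(26)
od(26) = ev(25)
ev(25) = od(24)
od(24) = ev(23)
ev(23) = od(22)
od(22) = ev(21)
ev(21) = od(20)
od(20) = ev(19)
ev(19) = od(18)
od(18) = ev(17)
ev(17) = od(16)
od(16) = ev(15)
ev(15) = od(14)
od(14) = ev(13)
ev(13) = od(12)
od(12) = ev(11)
ev(11) = od(10)
od(10) = ev(9)
ev(9) = od(8)
od(8) = ev(7)
ev(7) = od(6)
od(6) = ev(5)
ev(5) = od(4)
od(4) = ev(3)
ev(3) = od(2)
od(2) = ev(1)
ev(1) = od(0)
od(0) = 0  (base case)
Result: 0

0


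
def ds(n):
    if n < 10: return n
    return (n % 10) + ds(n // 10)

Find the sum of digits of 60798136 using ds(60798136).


ds(60798136) = 6 + ds(6079813)
ds(6079813) = 3 + ds(607981)
ds(607981) = 1 + ds(60798)
ds(60798) = 8 + ds(6079)
ds(6079) = 9 + ds(607)
ds(607) = 7 + ds(60)
ds(60) = 0 + ds(6)
ds(6) = 6  (base case)
Total: 6 + 3 + 1 + 8 + 9 + 7 + 0 + 6 = 40

40


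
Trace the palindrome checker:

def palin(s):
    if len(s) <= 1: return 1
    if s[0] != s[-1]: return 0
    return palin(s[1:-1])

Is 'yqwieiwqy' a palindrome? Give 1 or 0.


palin('yqwieiwqy'): s[0]='y' == s[-1]='y' -> check palin('qwieiwq')
palin('qwieiwq'): s[0]='q' == s[-1]='q' -> check palin('wieiw')
palin('wieiw'): s[0]='w' == s[-1]='w' -> check palin('iei')
palin('iei'): s[0]='i' == s[-1]='i' -> check palin('e')
palin('e'): len <= 1 -> return 1  (base case)
Result: 1 (palindrome)

1


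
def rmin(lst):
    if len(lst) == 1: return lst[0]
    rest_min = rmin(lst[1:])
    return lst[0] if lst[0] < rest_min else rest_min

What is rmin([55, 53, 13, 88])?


rmin([55, 53, 13, 88]): compare 55 with rmin([53, 13, 88])
rmin([53, 13, 88]): compare 53 with rmin([13, 88])
rmin([13, 88]): compare 13 with rmin([88])
rmin([88]) = 88  (base case)
Compare 13 with 88 -> 13
Compare 53 with 13 -> 13
Compare 55 with 13 -> 13

13


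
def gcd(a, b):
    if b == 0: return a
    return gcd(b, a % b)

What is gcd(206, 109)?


gcd(206, 109) = gcd(109, 97)
gcd(109, 97) = gcd(97, 12)
gcd(97, 12) = gcd(12, 1)
gcd(12, 1) = gcd(1, 0)
gcd(1, 0) = 1  (base case)

1


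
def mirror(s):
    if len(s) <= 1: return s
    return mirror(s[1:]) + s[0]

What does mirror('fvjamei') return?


mirror('fvjamei') = mirror('vjamei') + 'f'
mirror('vjamei') = mirror('jamei') + 'v'
mirror('jamei') = mirror('amei') + 'j'
mirror('amei') = mirror('mei') + 'a'
mirror('mei') = mirror('ei') + 'm'
mirror('ei') = mirror('i') + 'e'
mirror('i') = 'i'  (base case)
Concatenating: 'i' + 'e' + 'm' + 'a' + 'j' + 'v' + 'f' = 'iemajvf'

iemajvf


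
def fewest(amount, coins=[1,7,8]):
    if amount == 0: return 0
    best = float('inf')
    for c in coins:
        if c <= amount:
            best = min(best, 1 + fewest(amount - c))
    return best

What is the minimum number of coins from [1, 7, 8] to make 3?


Building up with DP:
fewest(0) = 0
fewest(1) = min(1+fewest(0)=1+0=1) = 1
fewest(2) = min(1+fewest(1)=1+1=2) = 2
fewest(3) = min(1+fewest(2)=1+2=3) = 3

3


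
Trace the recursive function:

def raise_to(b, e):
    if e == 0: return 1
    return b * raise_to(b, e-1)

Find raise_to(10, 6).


raise_to(10, 6)
= 10 * raise_to(10, 5)
= 10 * 10 * raise_to(10, 4)
= 10 * 10 * 10 * raise_to(10, 3)
= 10 * 10 * 10 * 10 * raise_to(10, 2)
= 10 * 10 * 10 * 10 * 10 * raise_to(10, 1)
= 10 * 10 * 10 * 10 * 10 * 10 * raise_to(10, 0)
= 10 * 10 * 10 * 10 * 10 * 10 * 1
= 1000000

1000000


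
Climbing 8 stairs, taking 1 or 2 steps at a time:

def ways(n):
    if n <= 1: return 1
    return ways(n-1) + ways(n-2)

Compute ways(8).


Building up from base cases:
ways(0) = 1
ways(1) = 1
ways(2) = ways(1) + ways(0) = 1 + 1 = 2
ways(3) = ways(2) + ways(1) = 2 + 1 = 3
ways(4) = ways(3) + ways(2) = 3 + 2 = 5
ways(5) = ways(4) + ways(3) = 5 + 3 = 8
ways(6) = ways(5) + ways(4) = 8 + 5 = 13
ways(7) = ways(6) + ways(5) = 13 + 8 = 21
ways(8) = ways(7) + ways(6) = 21 + 13 = 34

34


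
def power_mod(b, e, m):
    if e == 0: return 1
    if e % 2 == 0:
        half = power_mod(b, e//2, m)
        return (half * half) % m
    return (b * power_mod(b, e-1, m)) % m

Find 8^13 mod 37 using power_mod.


power_mod(8, 13, 37): e is odd, compute power_mod(8, 12, 37)
  power_mod(8, 12, 37): e is even, compute power_mod(8, 6, 37)
    power_mod(8, 6, 37): e is even, compute power_mod(8, 3, 37)
      power_mod(8, 3, 37): e is odd, compute power_mod(8, 2, 37)
        power_mod(8, 2, 37): e is even, compute power_mod(8, 1, 37)
          power_mod(8, 1, 37): e is odd, compute power_mod(8, 0, 37)
          power_mod(8, 0, 37) = 1
          (8 * 1) % 37 = 8
        half=8, (8*8) % 37 = 27
      (8 * 27) % 37 = 31
    half=31, (31*31) % 37 = 36
  half=36, (36*36) % 37 = 1
(8 * 1) % 37 = 8

8


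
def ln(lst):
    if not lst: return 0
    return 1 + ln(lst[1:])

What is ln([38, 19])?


ln([38, 19]) = 1 + ln([19])
ln([19]) = 1 + ln([])
ln([]) = 0  (base case)
Unwinding: 1 + 1 + 0 = 2

2


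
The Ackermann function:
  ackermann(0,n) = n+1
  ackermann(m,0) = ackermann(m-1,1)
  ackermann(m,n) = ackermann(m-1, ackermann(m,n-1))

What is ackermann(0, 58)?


ackermann(0, 58) = 59
Result: ackermann(0, 58) = 59

59


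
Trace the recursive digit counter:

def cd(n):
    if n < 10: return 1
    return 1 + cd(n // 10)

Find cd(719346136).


cd(719346136) = 1 + cd(71934613)
cd(71934613) = 1 + cd(7193461)
cd(7193461) = 1 + cd(719346)
cd(719346) = 1 + cd(71934)
cd(71934) = 1 + cd(7193)
cd(7193) = 1 + cd(719)
cd(719) = 1 + cd(71)
cd(71) = 1 + cd(7)
cd(7) = 1  (base case: 7 < 10)
Unwinding: 1 + 1 + 1 + 1 + 1 + 1 + 1 + 1 + 1 = 9

9


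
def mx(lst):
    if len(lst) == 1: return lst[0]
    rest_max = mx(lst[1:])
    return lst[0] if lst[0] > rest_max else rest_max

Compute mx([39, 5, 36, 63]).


mx([39, 5, 36, 63]): compare 39 with mx([5, 36, 63])
mx([5, 36, 63]): compare 5 with mx([36, 63])
mx([36, 63]): compare 36 with mx([63])
mx([63]) = 63  (base case)
Compare 36 with 63 -> 63
Compare 5 with 63 -> 63
Compare 39 with 63 -> 63

63


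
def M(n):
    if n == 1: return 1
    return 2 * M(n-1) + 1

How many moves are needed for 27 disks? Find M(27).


M(27) = 2 * M(26) + 1
M(26) = 2 * M(25) + 1
M(25) = 2 * M(24) + 1
M(24) = 2 * M(23) + 1
M(23) = 2 * M(22) + 1
M(22) = 2 * M(21) + 1
M(21) = 2 * M(20) + 1
M(20) = 2 * M(19) + 1
M(19) = 2 * M(18) + 1
M(18) = 2 * M(17) + 1
M(17) = 2 * M(16) + 1
M(16) = 2 * M(15) + 1
M(15) = 2 * M(14) + 1
M(14) = 2 * M(13) + 1
M(13) = 2 * M(12) + 1
M(12) = 2 * M(11) + 1
M(11) = 2 * M(10) + 1
M(10) = 2 * M(9) + 1
M(9) = 2 * M(8) + 1
M(8) = 2 * M(7) + 1
M(7) = 2 * M(6) + 1
M(6) = 2 * M(5) + 1
M(5) = 2 * M(4) + 1
M(4) = 2 * M(3) + 1
M(3) = 2 * M(2) + 1
M(2) = 2 * M(1) + 1
M(1) = 1  (base case)
M(2) = 2 * 1 + 1 = 3
M(3) = 2 * 3 + 1 = 7
M(4) = 2 * 7 + 1 = 15
M(5) = 2 * 15 + 1 = 31
M(6) = 2 * 31 + 1 = 63
M(7) = 2 * 63 + 1 = 127
M(8) = 2 * 127 + 1 = 255
M(9) = 2 * 255 + 1 = 511
M(10) = 2 * 511 + 1 = 1023
M(11) = 2 * 1023 + 1 = 2047
M(12) = 2 * 2047 + 1 = 4095
M(13) = 2 * 4095 + 1 = 8191
M(14) = 2 * 8191 + 1 = 16383
M(15) = 2 * 16383 + 1 = 32767
M(16) = 2 * 32767 + 1 = 65535
M(17) = 2 * 65535 + 1 = 131071
M(18) = 2 * 131071 + 1 = 262143
M(19) = 2 * 262143 + 1 = 524287
M(20) = 2 * 524287 + 1 = 1048575
M(21) = 2 * 1048575 + 1 = 2097151
M(22) = 2 * 2097151 + 1 = 4194303
M(23) = 2 * 4194303 + 1 = 8388607
M(24) = 2 * 8388607 + 1 = 16777215
M(25) = 2 * 16777215 + 1 = 33554431
M(26) = 2 * 33554431 + 1 = 67108863
M(27) = 2 * 67108863 + 1 = 134217727

134217727


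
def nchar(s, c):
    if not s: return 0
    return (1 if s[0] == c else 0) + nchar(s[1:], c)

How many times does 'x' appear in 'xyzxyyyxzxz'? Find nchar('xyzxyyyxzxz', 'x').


s[0]='x' == 'x' -> 1
s[0]='y' != 'x' -> 0
s[0]='z' != 'x' -> 0
s[0]='x' == 'x' -> 1
s[0]='y' != 'x' -> 0
s[0]='y' != 'x' -> 0
s[0]='y' != 'x' -> 0
s[0]='x' == 'x' -> 1
s[0]='z' != 'x' -> 0
s[0]='x' == 'x' -> 1
s[0]='z' != 'x' -> 0
Sum: 1 + 0 + 0 + 1 + 0 + 0 + 0 + 1 + 0 + 1 + 0 = 4

4


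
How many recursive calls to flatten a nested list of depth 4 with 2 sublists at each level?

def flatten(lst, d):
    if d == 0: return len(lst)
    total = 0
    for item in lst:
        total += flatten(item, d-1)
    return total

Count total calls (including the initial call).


At depth 0 (root): 1 call
At depth 1: each of 1 parents calls flatten on 2 children = 2 calls
At depth 2: each of 2 parents calls flatten on 2 children = 4 calls
At depth 3: each of 4 parents calls flatten on 2 children = 8 calls
At depth 4: each of 8 parents calls flatten on 2 children = 16 calls
Total: 1 + 2 + 4 + 8 + 16 = 31

31


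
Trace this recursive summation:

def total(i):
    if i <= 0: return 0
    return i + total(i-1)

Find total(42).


total(42)
= 42 + 41 + 40 + 39 + 38 + 37 + 36 + 35 + 34 + 33 + 32 + 31 + 30 + 29 + 28 + 27 + 26 + 25 + 24 + 23 + 22 + 21 + 20 + 19 + 18 + 17 + 16 + 15 + 14 + 13 + 12 + 11 + 10 + 9 + 8 + 7 + 6 + 5 + 4 + 3 + 2 + 1 + total(0)
= 42 + 41 + 40 + 39 + 38 + 37 + 36 + 35 + 34 + 33 + 32 + 31 + 30 + 29 + 28 + 27 + 26 + 25 + 24 + 23 + 22 + 21 + 20 + 19 + 18 + 17 + 16 + 15 + 14 + 13 + 12 + 11 + 10 + 9 + 8 + 7 + 6 + 5 + 4 + 3 + 2 + 1 + 0
= 903

903


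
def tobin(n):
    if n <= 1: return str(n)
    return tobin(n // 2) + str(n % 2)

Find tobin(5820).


tobin(5820) = tobin(2910) + '0'
tobin(2910) = tobin(1455) + '0'
tobin(1455) = tobin(727) + '1'
tobin(727) = tobin(363) + '1'
tobin(363) = tobin(181) + '1'
tobin(181) = tobin(90) + '1'
tobin(90) = tobin(45) + '0'
tobin(45) = tobin(22) + '1'
tobin(22) = tobin(11) + '0'
tobin(11) = tobin(5) + '1'
tobin(5) = tobin(2) + '1'
tobin(2) = tobin(1) + '0'
tobin(1) = '1'  (base case)
Concatenating: '1' + '0' + '1' + '1' + '0' + '1' + '0' + '1' + '1' + '1' + '1' + '0' + '0' = '1011010111100'

1011010111100


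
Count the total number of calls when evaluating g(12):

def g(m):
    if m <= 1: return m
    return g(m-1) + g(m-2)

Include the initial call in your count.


Let C(n) = total calls for g(n)
C(0) = 1, C(1) = 1
C(2) = 1 + C(1) + C(0) = 1 + 1 + 1 = 3
C(3) = 1 + C(2) + C(1) = 1 + 3 + 1 = 5
C(4) = 1 + C(3) + C(2) = 1 + 5 + 3 = 9
C(5) = 1 + C(4) + C(3) = 1 + 9 + 5 = 15
C(6) = 1 + C(5) + C(4) = 1 + 15 + 9 = 25
C(7) = 1 + C(6) + C(5) = 1 + 25 + 15 = 41
C(8) = 1 + C(7) + C(6) = 1 + 41 + 25 = 67
C(9) = 1 + C(8) + C(7) = 1 + 67 + 41 = 109
C(10) = 1 + C(9) + C(8) = 1 + 109 + 67 = 177
C(11) = 1 + C(10) + C(9) = 1 + 177 + 109 = 287
C(12) = 1 + C(11) + C(10) = 1 + 287 + 177 = 465

465


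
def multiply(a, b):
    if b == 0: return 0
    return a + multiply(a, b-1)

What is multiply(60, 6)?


multiply(60, 6) = 60 + multiply(60, 5)
multiply(60, 5) = 60 + multiply(60, 4)
multiply(60, 4) = 60 + multiply(60, 3)
multiply(60, 3) = 60 + multiply(60, 2)
multiply(60, 2) = 60 + multiply(60, 1)
multiply(60, 1) = 60 + multiply(60, 0)
multiply(60, 0) = 0  (base case)
Total: 60 + 60 + 60 + 60 + 60 + 60 + 0 = 360

360


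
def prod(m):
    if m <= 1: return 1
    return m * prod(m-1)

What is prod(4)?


prod(4)
= 4 * prod(3)
= 4 * 3 * prod(2)
= 4 * 3 * 2 * prod(1)
= 4 * 3 * 2 * 1
= 24

24


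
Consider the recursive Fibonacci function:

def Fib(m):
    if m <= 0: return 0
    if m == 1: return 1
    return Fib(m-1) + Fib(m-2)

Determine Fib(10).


Computing Fib(10) bottom-up:
Fib(0) = 0
Fib(1) = 1
Fib(2) = Fib(1) + Fib(0) = 1 + 0 = 1
Fib(3) = Fib(2) + Fib(1) = 1 + 1 = 2
Fib(4) = Fib(3) + Fib(2) = 2 + 1 = 3
Fib(5) = Fib(4) + Fib(3) = 3 + 2 = 5
Fib(6) = Fib(5) + Fib(4) = 5 + 3 = 8
Fib(7) = Fib(6) + Fib(5) = 8 + 5 = 13
Fib(8) = Fib(7) + Fib(6) = 13 + 8 = 21
Fib(9) = Fib(8) + Fib(7) = 21 + 13 = 34
Fib(10) = Fib(9) + Fib(8) = 34 + 21 = 55

55


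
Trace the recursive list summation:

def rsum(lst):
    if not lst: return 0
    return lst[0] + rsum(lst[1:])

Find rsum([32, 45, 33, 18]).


rsum([32, 45, 33, 18]) = 32 + rsum([45, 33, 18])
rsum([45, 33, 18]) = 45 + rsum([33, 18])
rsum([33, 18]) = 33 + rsum([18])
rsum([18]) = 18 + rsum([])
rsum([]) = 0  (base case)
Total: 32 + 45 + 33 + 18 + 0 = 128

128


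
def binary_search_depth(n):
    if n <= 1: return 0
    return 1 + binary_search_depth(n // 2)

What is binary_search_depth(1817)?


1817 / 2 = 908
908 / 2 = 454
454 / 2 = 227
227 / 2 = 113
113 / 2 = 56
56 / 2 = 28
28 / 2 = 14
14 / 2 = 7
7 / 2 = 3
3 / 2 = 1
Reached 1 after 10 halvings

10


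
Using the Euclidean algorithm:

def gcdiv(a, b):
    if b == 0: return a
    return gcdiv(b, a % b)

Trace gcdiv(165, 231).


gcdiv(165, 231) = gcdiv(231, 165)
gcdiv(231, 165) = gcdiv(165, 66)
gcdiv(165, 66) = gcdiv(66, 33)
gcdiv(66, 33) = gcdiv(33, 0)
gcdiv(33, 0) = 33  (base case)

33


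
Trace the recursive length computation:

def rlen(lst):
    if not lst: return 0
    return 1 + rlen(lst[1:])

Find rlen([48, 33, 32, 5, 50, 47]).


rlen([48, 33, 32, 5, 50, 47]) = 1 + rlen([33, 32, 5, 50, 47])
rlen([33, 32, 5, 50, 47]) = 1 + rlen([32, 5, 50, 47])
rlen([32, 5, 50, 47]) = 1 + rlen([5, 50, 47])
rlen([5, 50, 47]) = 1 + rlen([50, 47])
rlen([50, 47]) = 1 + rlen([47])
rlen([47]) = 1 + rlen([])
rlen([]) = 0  (base case)
Unwinding: 1 + 1 + 1 + 1 + 1 + 1 + 0 = 6

6


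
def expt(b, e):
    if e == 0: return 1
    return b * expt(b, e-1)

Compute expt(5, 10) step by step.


expt(5, 10)
= 5 * expt(5, 9)
= 5 * 5 * expt(5, 8)
= 5 * 5 * 5 * expt(5, 7)
= 5 * 5 * 5 * 5 * expt(5, 6)
= 5 * 5 * 5 * 5 * 5 * expt(5, 5)
= 5 * 5 * 5 * 5 * 5 * 5 * expt(5, 4)
= 5 * 5 * 5 * 5 * 5 * 5 * 5 * expt(5, 3)
= 5 * 5 * 5 * 5 * 5 * 5 * 5 * 5 * expt(5, 2)
= 5 * 5 * 5 * 5 * 5 * 5 * 5 * 5 * 5 * expt(5, 1)
= 5 * 5 * 5 * 5 * 5 * 5 * 5 * 5 * 5 * 5 * expt(5, 0)
= 5 * 5 * 5 * 5 * 5 * 5 * 5 * 5 * 5 * 5 * 1
= 9765625

9765625


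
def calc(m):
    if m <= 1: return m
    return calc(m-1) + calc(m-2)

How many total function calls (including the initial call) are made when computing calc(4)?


Let C(n) = total calls for calc(n)
C(0) = 1, C(1) = 1
C(2) = 1 + C(1) + C(0) = 1 + 1 + 1 = 3
C(3) = 1 + C(2) + C(1) = 1 + 3 + 1 = 5
C(4) = 1 + C(3) + C(2) = 1 + 5 + 3 = 9

9


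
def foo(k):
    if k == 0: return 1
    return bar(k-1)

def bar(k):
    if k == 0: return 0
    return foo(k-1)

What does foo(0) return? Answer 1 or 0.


foo(0) = 1  (base case)
Result: 1

1


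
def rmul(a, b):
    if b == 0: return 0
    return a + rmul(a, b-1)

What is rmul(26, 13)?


rmul(26, 13) = 26 + rmul(26, 12)
rmul(26, 12) = 26 + rmul(26, 11)
rmul(26, 11) = 26 + rmul(26, 10)
rmul(26, 10) = 26 + rmul(26, 9)
rmul(26, 9) = 26 + rmul(26, 8)
rmul(26, 8) = 26 + rmul(26, 7)
rmul(26, 7) = 26 + rmul(26, 6)
rmul(26, 6) = 26 + rmul(26, 5)
rmul(26, 5) = 26 + rmul(26, 4)
rmul(26, 4) = 26 + rmul(26, 3)
rmul(26, 3) = 26 + rmul(26, 2)
rmul(26, 2) = 26 + rmul(26, 1)
rmul(26, 1) = 26 + rmul(26, 0)
rmul(26, 0) = 0  (base case)
Total: 26 + 26 + 26 + 26 + 26 + 26 + 26 + 26 + 26 + 26 + 26 + 26 + 26 + 0 = 338

338


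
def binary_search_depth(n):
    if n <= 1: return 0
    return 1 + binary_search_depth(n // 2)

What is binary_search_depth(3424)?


3424 / 2 = 1712
1712 / 2 = 856
856 / 2 = 428
428 / 2 = 214
214 / 2 = 107
107 / 2 = 53
53 / 2 = 26
26 / 2 = 13
13 / 2 = 6
6 / 2 = 3
3 / 2 = 1
Reached 1 after 11 halvings

11


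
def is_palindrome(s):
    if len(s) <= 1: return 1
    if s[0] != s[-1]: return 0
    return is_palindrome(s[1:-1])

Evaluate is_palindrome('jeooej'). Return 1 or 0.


is_palindrome('jeooej'): s[0]='j' == s[-1]='j' -> check is_palindrome('eooe')
is_palindrome('eooe'): s[0]='e' == s[-1]='e' -> check is_palindrome('oo')
is_palindrome('oo'): s[0]='o' == s[-1]='o' -> check is_palindrome('')
is_palindrome(''): len <= 1 -> return 1  (base case)
Result: 1 (palindrome)

1


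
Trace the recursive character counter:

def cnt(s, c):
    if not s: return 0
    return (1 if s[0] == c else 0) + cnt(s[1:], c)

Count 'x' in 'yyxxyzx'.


s[0]='y' != 'x' -> 0
s[0]='y' != 'x' -> 0
s[0]='x' == 'x' -> 1
s[0]='x' == 'x' -> 1
s[0]='y' != 'x' -> 0
s[0]='z' != 'x' -> 0
s[0]='x' == 'x' -> 1
Sum: 0 + 0 + 1 + 1 + 0 + 0 + 1 = 3

3


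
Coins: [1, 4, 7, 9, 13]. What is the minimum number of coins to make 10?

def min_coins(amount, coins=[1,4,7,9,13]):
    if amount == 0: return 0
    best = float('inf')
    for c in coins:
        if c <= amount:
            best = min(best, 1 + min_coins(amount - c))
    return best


Building up with DP:
min_coins(0) = 0
min_coins(1) = min(1+min_coins(0)=1+0=1) = 1
min_coins(2) = min(1+min_coins(1)=1+1=2) = 2
min_coins(3) = min(1+min_coins(2)=1+2=3) = 3
min_coins(4) = min(1+min_coins(3)=1+3=4, 1+min_coins(0)=1+0=1) = 1
min_coins(5) = min(1+min_coins(4)=1+1=2, 1+min_coins(1)=1+1=2) = 2
min_coins(6) = min(1+min_coins(5)=1+2=3, 1+min_coins(2)=1+2=3) = 3
min_coins(7) = min(1+min_coins(6)=1+3=4, 1+min_coins(3)=1+3=4, 1+min_coins(0)=1+0=1) = 1
min_coins(8) = min(1+min_coins(7)=1+1=2, 1+min_coins(4)=1+1=2, 1+min_coins(1)=1+1=2) = 2
min_coins(9) = min(1+min_coins(8)=1+2=3, 1+min_coins(5)=1+2=3, 1+min_coins(2)=1+2=3, 1+min_coins(0)=1+0=1) = 1
min_coins(10) = min(1+min_coins(9)=1+1=2, 1+min_coins(6)=1+3=4, 1+min_coins(3)=1+3=4, 1+min_coins(1)=1+1=2) = 2

2


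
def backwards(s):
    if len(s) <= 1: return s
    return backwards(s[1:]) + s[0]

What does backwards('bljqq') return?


backwards('bljqq') = backwards('ljqq') + 'b'
backwards('ljqq') = backwards('jqq') + 'l'
backwards('jqq') = backwards('qq') + 'j'
backwards('qq') = backwards('q') + 'q'
backwards('q') = 'q'  (base case)
Concatenating: 'q' + 'q' + 'j' + 'l' + 'b' = 'qqjlb'

qqjlb


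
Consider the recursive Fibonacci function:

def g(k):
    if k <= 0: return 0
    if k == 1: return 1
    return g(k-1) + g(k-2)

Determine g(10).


Computing g(10) bottom-up:
g(0) = 0
g(1) = 1
g(2) = g(1) + g(0) = 1 + 0 = 1
g(3) = g(2) + g(1) = 1 + 1 = 2
g(4) = g(3) + g(2) = 2 + 1 = 3
g(5) = g(4) + g(3) = 3 + 2 = 5
g(6) = g(5) + g(4) = 5 + 3 = 8
g(7) = g(6) + g(5) = 8 + 5 = 13
g(8) = g(7) + g(6) = 13 + 8 = 21
g(9) = g(8) + g(7) = 21 + 13 = 34
g(10) = g(9) + g(8) = 34 + 21 = 55

55


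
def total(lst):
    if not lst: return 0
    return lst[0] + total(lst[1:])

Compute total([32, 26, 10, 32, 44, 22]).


total([32, 26, 10, 32, 44, 22]) = 32 + total([26, 10, 32, 44, 22])
total([26, 10, 32, 44, 22]) = 26 + total([10, 32, 44, 22])
total([10, 32, 44, 22]) = 10 + total([32, 44, 22])
total([32, 44, 22]) = 32 + total([44, 22])
total([44, 22]) = 44 + total([22])
total([22]) = 22 + total([])
total([]) = 0  (base case)
Total: 32 + 26 + 10 + 32 + 44 + 22 + 0 = 166

166


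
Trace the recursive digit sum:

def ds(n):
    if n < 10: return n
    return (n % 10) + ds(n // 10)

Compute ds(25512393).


ds(25512393) = 3 + ds(2551239)
ds(2551239) = 9 + ds(255123)
ds(255123) = 3 + ds(25512)
ds(25512) = 2 + ds(2551)
ds(2551) = 1 + ds(255)
ds(255) = 5 + ds(25)
ds(25) = 5 + ds(2)
ds(2) = 2  (base case)
Total: 3 + 9 + 3 + 2 + 1 + 5 + 5 + 2 = 30

30


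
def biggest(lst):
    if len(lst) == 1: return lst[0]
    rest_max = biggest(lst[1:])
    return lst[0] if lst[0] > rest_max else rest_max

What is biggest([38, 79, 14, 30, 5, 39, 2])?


biggest([38, 79, 14, 30, 5, 39, 2]): compare 38 with biggest([79, 14, 30, 5, 39, 2])
biggest([79, 14, 30, 5, 39, 2]): compare 79 with biggest([14, 30, 5, 39, 2])
biggest([14, 30, 5, 39, 2]): compare 14 with biggest([30, 5, 39, 2])
biggest([30, 5, 39, 2]): compare 30 with biggest([5, 39, 2])
biggest([5, 39, 2]): compare 5 with biggest([39, 2])
biggest([39, 2]): compare 39 with biggest([2])
biggest([2]) = 2  (base case)
Compare 39 with 2 -> 39
Compare 5 with 39 -> 39
Compare 30 with 39 -> 39
Compare 14 with 39 -> 39
Compare 79 with 39 -> 79
Compare 38 with 79 -> 79

79


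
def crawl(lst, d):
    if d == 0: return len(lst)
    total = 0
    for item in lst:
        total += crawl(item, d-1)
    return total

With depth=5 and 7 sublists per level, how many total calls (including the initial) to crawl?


At depth 0 (root): 1 call
At depth 1: each of 1 parents calls crawl on 7 children = 7 calls
At depth 2: each of 7 parents calls crawl on 7 children = 49 calls
At depth 3: each of 49 parents calls crawl on 7 children = 343 calls
At depth 4: each of 343 parents calls crawl on 7 children = 2401 calls
At depth 5: each of 2401 parents calls crawl on 7 children = 16807 calls
Total: 1 + 7 + 49 + 343 + 2401 + 16807 = 19608

19608


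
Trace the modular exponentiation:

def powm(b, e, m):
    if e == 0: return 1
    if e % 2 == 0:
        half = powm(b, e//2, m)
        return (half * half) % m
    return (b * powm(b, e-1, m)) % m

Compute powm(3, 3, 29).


powm(3, 3, 29): e is odd, compute powm(3, 2, 29)
  powm(3, 2, 29): e is even, compute powm(3, 1, 29)
    powm(3, 1, 29): e is odd, compute powm(3, 0, 29)
      powm(3, 0, 29) = 1
    (3 * 1) % 29 = 3
  half=3, (3*3) % 29 = 9
(3 * 9) % 29 = 27

27


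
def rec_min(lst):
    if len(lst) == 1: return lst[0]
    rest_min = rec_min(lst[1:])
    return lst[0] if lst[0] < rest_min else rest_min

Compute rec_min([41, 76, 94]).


rec_min([41, 76, 94]): compare 41 with rec_min([76, 94])
rec_min([76, 94]): compare 76 with rec_min([94])
rec_min([94]) = 94  (base case)
Compare 76 with 94 -> 76
Compare 41 with 76 -> 41

41


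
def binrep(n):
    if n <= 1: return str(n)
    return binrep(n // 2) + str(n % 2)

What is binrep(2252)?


binrep(2252) = binrep(1126) + '0'
binrep(1126) = binrep(563) + '0'
binrep(563) = binrep(281) + '1'
binrep(281) = binrep(140) + '1'
binrep(140) = binrep(70) + '0'
binrep(70) = binrep(35) + '0'
binrep(35) = binrep(17) + '1'
binrep(17) = binrep(8) + '1'
binrep(8) = binrep(4) + '0'
binrep(4) = binrep(2) + '0'
binrep(2) = binrep(1) + '0'
binrep(1) = '1'  (base case)
Concatenating: '1' + '0' + '0' + '0' + '1' + '1' + '0' + '0' + '1' + '1' + '0' + '0' = '100011001100'

100011001100


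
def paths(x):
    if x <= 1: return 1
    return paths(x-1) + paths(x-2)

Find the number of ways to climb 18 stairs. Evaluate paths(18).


Building up from base cases:
paths(0) = 1
paths(1) = 1
paths(2) = paths(1) + paths(0) = 1 + 1 = 2
paths(3) = paths(2) + paths(1) = 2 + 1 = 3
paths(4) = paths(3) + paths(2) = 3 + 2 = 5
paths(5) = paths(4) + paths(3) = 5 + 3 = 8
paths(6) = paths(5) + paths(4) = 8 + 5 = 13
paths(7) = paths(6) + paths(5) = 13 + 8 = 21
paths(8) = paths(7) + paths(6) = 21 + 13 = 34
paths(9) = paths(8) + paths(7) = 34 + 21 = 55
paths(10) = paths(9) + paths(8) = 55 + 34 = 89
paths(11) = paths(10) + paths(9) = 89 + 55 = 144
paths(12) = paths(11) + paths(10) = 144 + 89 = 233
paths(13) = paths(12) + paths(11) = 233 + 144 = 377
paths(14) = paths(13) + paths(12) = 377 + 233 = 610
paths(15) = paths(14) + paths(13) = 610 + 377 = 987
paths(16) = paths(15) + paths(14) = 987 + 610 = 1597
paths(17) = paths(16) + paths(15) = 1597 + 987 = 2584
paths(18) = paths(17) + paths(16) = 2584 + 1597 = 4181

4181


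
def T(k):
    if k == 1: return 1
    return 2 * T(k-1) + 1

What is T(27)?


T(27) = 2 * T(26) + 1
T(26) = 2 * T(25) + 1
T(25) = 2 * T(24) + 1
T(24) = 2 * T(23) + 1
T(23) = 2 * T(22) + 1
T(22) = 2 * T(21) + 1
T(21) = 2 * T(20) + 1
T(20) = 2 * T(19) + 1
T(19) = 2 * T(18) + 1
T(18) = 2 * T(17) + 1
T(17) = 2 * T(16) + 1
T(16) = 2 * T(15) + 1
T(15) = 2 * T(14) + 1
T(14) = 2 * T(13) + 1
T(13) = 2 * T(12) + 1
T(12) = 2 * T(11) + 1
T(11) = 2 * T(10) + 1
T(10) = 2 * T(9) + 1
T(9) = 2 * T(8) + 1
T(8) = 2 * T(7) + 1
T(7) = 2 * T(6) + 1
T(6) = 2 * T(5) + 1
T(5) = 2 * T(4) + 1
T(4) = 2 * T(3) + 1
T(3) = 2 * T(2) + 1
T(2) = 2 * T(1) + 1
T(1) = 1  (base case)
T(2) = 2 * 1 + 1 = 3
T(3) = 2 * 3 + 1 = 7
T(4) = 2 * 7 + 1 = 15
T(5) = 2 * 15 + 1 = 31
T(6) = 2 * 31 + 1 = 63
T(7) = 2 * 63 + 1 = 127
T(8) = 2 * 127 + 1 = 255
T(9) = 2 * 255 + 1 = 511
T(10) = 2 * 511 + 1 = 1023
T(11) = 2 * 1023 + 1 = 2047
T(12) = 2 * 2047 + 1 = 4095
T(13) = 2 * 4095 + 1 = 8191
T(14) = 2 * 8191 + 1 = 16383
T(15) = 2 * 16383 + 1 = 32767
T(16) = 2 * 32767 + 1 = 65535
T(17) = 2 * 65535 + 1 = 131071
T(18) = 2 * 131071 + 1 = 262143
T(19) = 2 * 262143 + 1 = 524287
T(20) = 2 * 524287 + 1 = 1048575
T(21) = 2 * 1048575 + 1 = 2097151
T(22) = 2 * 2097151 + 1 = 4194303
T(23) = 2 * 4194303 + 1 = 8388607
T(24) = 2 * 8388607 + 1 = 16777215
T(25) = 2 * 16777215 + 1 = 33554431
T(26) = 2 * 33554431 + 1 = 67108863
T(27) = 2 * 67108863 + 1 = 134217727

134217727
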